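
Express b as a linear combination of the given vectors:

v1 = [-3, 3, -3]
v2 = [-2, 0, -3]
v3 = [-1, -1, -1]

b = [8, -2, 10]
c1 = -1, c2 = -2, c3 = -1

b = -1·v1 + -2·v2 + -1·v3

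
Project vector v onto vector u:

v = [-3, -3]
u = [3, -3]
v·u = (-3)(3) + (-3)(-3) = 0
u·u = (3)² + (-3)² = 18
proj_u(v) = (v·u / u·u) × u = (0/18) × u = (0) × u

proj_u(v) = [0, 0]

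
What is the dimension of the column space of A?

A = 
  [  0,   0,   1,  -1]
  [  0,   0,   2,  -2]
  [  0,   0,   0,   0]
Row reduce:
R2 → R2 - (2)·R1
REF = 
  [  0,   0,   1,  -1]
  [  0,   0,   0,   0]
  [  0,   0,   0,   0]
Pivot columns: 3 → 1 pivot.
dim(Col(A)) = number of pivot columns = 1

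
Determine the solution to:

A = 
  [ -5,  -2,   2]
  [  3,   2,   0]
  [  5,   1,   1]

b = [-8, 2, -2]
x = [0, 1, -3]

Row reduce the augmented matrix [A|b]:
R2 → R2 + (3/5)·R1
R3 → R3 + (1)·R1
R3 → R3 + (5/4)·R2
REF = 
  [   -5,    -2,     2,    -8]
  [    0,   4/5,   6/5, -14/5]
  [    0,     0,   9/2, -27/2]

Back-substitution:
x₃ = (-27/2) / (9/2) = -3
x₂ = (-14/5 - (6/5)(-3)) / (4/5) = 1
x₁ = (-8 - (-2)(1) - (2)(-3)) / (-5) = 0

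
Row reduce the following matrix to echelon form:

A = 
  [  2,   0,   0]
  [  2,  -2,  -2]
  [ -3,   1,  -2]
Row operations:
R2 → R2 - (1)·R1
R3 → R3 + (3/2)·R1
R3 → R3 + (1/2)·R2

Resulting echelon form:
REF = 
  [  2,   0,   0]
  [  0,  -2,  -2]
  [  0,   0,  -3]

Rank = 3 (number of non-zero pivot rows).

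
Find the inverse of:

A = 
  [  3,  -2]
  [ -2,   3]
det(A) = (3)(3) - (-2)(-2) = 5
For a 2×2 matrix, A⁻¹ = (1/det(A)) · [[d, -b], [-c, a]]
    = (1/5) · [[3, 2], [2, 3]]

A⁻¹ = 
  [3/5, 2/5]
  [2/5, 3/5]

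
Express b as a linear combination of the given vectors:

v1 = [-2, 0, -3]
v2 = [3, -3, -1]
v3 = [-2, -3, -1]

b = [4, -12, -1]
c1 = -1, c2 = 2, c3 = 2

b = -1·v1 + 2·v2 + 2·v3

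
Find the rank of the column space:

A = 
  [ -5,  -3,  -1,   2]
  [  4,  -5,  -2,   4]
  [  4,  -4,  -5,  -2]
Row reduce:
R2 → R2 + (4/5)·R1
R3 → R3 + (4/5)·R1
R3 → R3 - (32/37)·R2
REF = 
  [     -5,      -3,      -1,       2]
  [      0,   -37/5,   -14/5,    28/5]
  [      0,       0, -125/37, -194/37]
Pivot columns: 1, 2, 3 → 3 pivots.
dim(Col(A)) = number of pivot columns = 3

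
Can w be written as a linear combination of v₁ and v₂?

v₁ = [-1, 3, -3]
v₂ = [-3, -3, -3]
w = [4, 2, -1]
No

Form the augmented matrix and row-reduce:
[v₁|v₂|w] = 
  [ -1,  -3,   4]
  [  3,  -3,   2]
  [ -3,  -3,  -1]
R2 → R2 + (3)·R1
R3 → R3 - (3)·R1
R3 → R3 + (1/2)·R2
REF = 
  [ -1,  -3,   4]
  [  0, -12,  14]
  [  0,   0,  -6]

Row 3 reads [0 0 | -6], i.e. 0 = -6, so the system is inconsistent and w ∉ span{v₁, v₂}.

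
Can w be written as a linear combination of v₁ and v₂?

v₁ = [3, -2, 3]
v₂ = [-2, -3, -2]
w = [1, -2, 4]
No

Form the augmented matrix and row-reduce:
[v₁|v₂|w] = 
  [  3,  -2,   1]
  [ -2,  -3,  -2]
  [  3,  -2,   4]
R2 → R2 + (2/3)·R1
R3 → R3 - (1)·R1
REF = 
  [    3,    -2,     1]
  [    0, -13/3,  -4/3]
  [    0,     0,     3]

Row 3 reads [0 0 | 3], i.e. 0 = 3, so the system is inconsistent and w ∉ span{v₁, v₂}.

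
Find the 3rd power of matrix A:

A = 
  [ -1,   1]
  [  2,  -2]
A² = A·A:
A²[1,1] = (-1)(-1) + (1)(2) = 3
A²[1,2] = (-1)(1) + (1)(-2) = -3
A²[2,1] = (2)(-1) + (-2)(2) = -6
A²[2,2] = (2)(1) + (-2)(-2) = 6
A² = 
  [  3,  -3]
  [ -6,   6]

A^3 = A^2·A:
A^3[1,1] = (3)(-1) + (-3)(2) = -9
A^3[1,2] = (3)(1) + (-3)(-2) = 9
A^3[2,1] = (-6)(-1) + (6)(2) = 18
A^3[2,2] = (-6)(1) + (6)(-2) = -18
A^3 = 
  [ -9,   9]
  [ 18, -18]

Therefore
A^3 = 
  [ -9,   9]
  [ 18, -18]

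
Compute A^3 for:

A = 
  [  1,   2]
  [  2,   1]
A^3 = 
  [ 13,  14]
  [ 14,  13]

A² = A·A:
A²[1,1] = (1)(1) + (2)(2) = 5
A²[1,2] = (1)(2) + (2)(1) = 4
A²[2,1] = (2)(1) + (1)(2) = 4
A²[2,2] = (2)(2) + (1)(1) = 5
A² = 
  [  5,   4]
  [  4,   5]

A^3 = A^2·A:
A^3[1,1] = (5)(1) + (4)(2) = 13
A^3[1,2] = (5)(2) + (4)(1) = 14
A^3[2,1] = (4)(1) + (5)(2) = 14
A^3[2,2] = (4)(2) + (5)(1) = 13
A^3 = 
  [ 13,  14]
  [ 14,  13]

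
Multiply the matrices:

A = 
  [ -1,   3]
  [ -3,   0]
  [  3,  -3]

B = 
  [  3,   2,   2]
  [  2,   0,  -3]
AB = 
  [  3,  -2, -11]
  [ -9,  -6,  -6]
  [  3,   6,  15]

A is 3×2 and B is 2×3, so AB is 3×3. Each entry is (row of A)·(column of B):
AB[1,1] = (-1)(3) + (3)(2) = 3
AB[1,2] = (-1)(2) + (3)(0) = -2
AB[1,3] = (-1)(2) + (3)(-3) = -11
AB[2,1] = (-3)(3) + (0)(2) = -9
AB[2,2] = (-3)(2) + (0)(0) = -6
AB[2,3] = (-3)(2) + (0)(-3) = -6
AB[3,1] = (3)(3) + (-3)(2) = 3
AB[3,2] = (3)(2) + (-3)(0) = 6
AB[3,3] = (3)(2) + (-3)(-3) = 15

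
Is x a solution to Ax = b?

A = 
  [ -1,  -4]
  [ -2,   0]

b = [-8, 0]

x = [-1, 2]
No

Ax = [-7, 2] ≠ b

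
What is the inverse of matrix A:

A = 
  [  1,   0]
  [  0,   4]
det(A) = (1)(4) - (0)(0) = 4
For a 2×2 matrix, A⁻¹ = (1/det(A)) · [[d, -b], [-c, a]]
    = (1/4) · [[4, 0], [0, 1]]

A⁻¹ = 
  [  1,   0]
  [  0, 1/4]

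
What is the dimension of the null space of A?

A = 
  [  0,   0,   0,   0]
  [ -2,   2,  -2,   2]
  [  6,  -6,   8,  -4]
nullity(A) = 2

Row reduce:
Swap R1 ↔ R2
R3 → R3 + (3)·R1
Swap R2 ↔ R3
REF = 
  [ -2,   2,  -2,   2]
  [  0,   0,   2,   2]
  [  0,   0,   0,   0]
Pivot columns: 1, 3 → 2 pivots.
rank(A) = 2, so nullity(A) = 4 - 2 = 2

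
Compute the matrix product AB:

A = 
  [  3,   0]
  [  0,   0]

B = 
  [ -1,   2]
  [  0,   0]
AB = 
  [ -3,   6]
  [  0,   0]

A is 2×2 and B is 2×2, so AB is 2×2. Each entry is (row of A)·(column of B):
AB[1,1] = (3)(-1) + (0)(0) = -3
AB[1,2] = (3)(2) + (0)(0) = 6
AB[2,1] = (0)(-1) + (0)(0) = 0
AB[2,2] = (0)(2) + (0)(0) = 0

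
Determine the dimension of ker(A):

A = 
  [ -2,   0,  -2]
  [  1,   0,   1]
nullity(A) = 2

Row reduce:
R2 → R2 + (1/2)·R1
REF = 
  [ -2,   0,  -2]
  [  0,   0,   0]
Pivot columns: 1 → 1 pivot.
rank(A) = 1, so nullity(A) = 3 - 1 = 2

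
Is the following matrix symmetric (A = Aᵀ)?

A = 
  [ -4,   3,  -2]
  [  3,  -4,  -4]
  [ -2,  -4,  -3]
Yes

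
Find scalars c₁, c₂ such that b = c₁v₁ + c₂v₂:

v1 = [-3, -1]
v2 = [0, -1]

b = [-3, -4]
c1 = 1, c2 = 3

b = 1·v1 + 3·v2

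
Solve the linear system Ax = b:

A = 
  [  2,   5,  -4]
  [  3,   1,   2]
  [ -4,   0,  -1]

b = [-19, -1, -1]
x = [0, -3, 1]

Row reduce the augmented matrix [A|b]:
R2 → R2 - (3/2)·R1
R3 → R3 + (2)·R1
R3 → R3 + (20/13)·R2
REF = 
  [    2,     5,    -4,   -19]
  [    0, -13/2,     8,  55/2]
  [    0,     0, 43/13, 43/13]

Back-substitution:
x₃ = (43/13) / (43/13) = 1
x₂ = (55/2 - (8)(1)) / (-13/2) = -3
x₁ = (-19 - (5)(-3) - (-4)(1)) / 2 = 0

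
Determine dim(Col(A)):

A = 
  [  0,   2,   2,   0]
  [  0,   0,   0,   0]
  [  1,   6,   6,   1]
dim(Col(A)) = 2

Row reduce:
Swap R1 ↔ R3
Swap R2 ↔ R3
REF = 
  [  1,   6,   6,   1]
  [  0,   2,   2,   0]
  [  0,   0,   0,   0]
Pivot columns: 1, 2 → 2 pivots.
dim(Col(A)) = number of pivot columns = 2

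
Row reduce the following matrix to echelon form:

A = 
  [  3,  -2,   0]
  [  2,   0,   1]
Row operations:
R2 → R2 - (2/3)·R1

Resulting echelon form:
REF = 
  [  3,  -2,   0]
  [  0, 4/3,   1]

Rank = 2 (number of non-zero pivot rows).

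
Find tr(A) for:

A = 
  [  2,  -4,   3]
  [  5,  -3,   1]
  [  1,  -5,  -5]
-6

tr(A) = 2 + -3 + -5 = -6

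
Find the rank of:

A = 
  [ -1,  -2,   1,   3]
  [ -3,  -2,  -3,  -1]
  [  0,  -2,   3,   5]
Row reduce:
R2 → R2 - (3)·R1
R3 → R3 + (1/2)·R2
REF = 
  [ -1,  -2,   1,   3]
  [  0,   4,  -6, -10]
  [  0,   0,   0,   0]
Pivot columns: 1, 2 → 2 pivots.

rank(A) = 2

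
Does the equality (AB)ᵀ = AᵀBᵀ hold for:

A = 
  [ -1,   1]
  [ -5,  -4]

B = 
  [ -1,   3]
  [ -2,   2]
No

(AB)ᵀ = 
  [ -1,  13]
  [ -1, -23]

AᵀBᵀ = 
  [-14,  -8]
  [-13, -10]

The two matrices differ, so (AB)ᵀ ≠ AᵀBᵀ in general. The correct identity is (AB)ᵀ = BᵀAᵀ.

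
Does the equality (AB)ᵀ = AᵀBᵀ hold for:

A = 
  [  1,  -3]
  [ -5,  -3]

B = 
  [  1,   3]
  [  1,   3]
No

(AB)ᵀ = 
  [ -2,  -8]
  [ -6, -24]

AᵀBᵀ = 
  [-14, -14]
  [-12, -12]

The two matrices differ, so (AB)ᵀ ≠ AᵀBᵀ in general. The correct identity is (AB)ᵀ = BᵀAᵀ.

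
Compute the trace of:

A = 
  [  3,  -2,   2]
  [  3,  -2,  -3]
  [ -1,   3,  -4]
-3

tr(A) = 3 + -2 + -4 = -3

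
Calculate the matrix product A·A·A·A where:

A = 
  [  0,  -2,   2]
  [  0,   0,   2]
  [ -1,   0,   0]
A^4 = 
  [  4,  -8,  16]
  [  4,   0,   8]
  [ -4,  -4,   4]

A² = A·A:
A²[1,1] = (0)(0) + (-2)(0) + (2)(-1) = -2
A²[1,2] = (0)(-2) + (-2)(0) + (2)(0) = 0
A²[1,3] = (0)(2) + (-2)(2) + (2)(0) = -4
A²[2,1] = (0)(0) + (0)(0) + (2)(-1) = -2
A²[2,2] = (0)(-2) + (0)(0) + (2)(0) = 0
A²[2,3] = (0)(2) + (0)(2) + (2)(0) = 0
A²[3,1] = (-1)(0) + (0)(0) + (0)(-1) = 0
A²[3,2] = (-1)(-2) + (0)(0) + (0)(0) = 2
A²[3,3] = (-1)(2) + (0)(2) + (0)(0) = -2
A² = 
  [ -2,   0,  -4]
  [ -2,   0,   0]
  [  0,   2,  -2]

A^3 = A^2·A:
A^3[1,1] = (-2)(0) + (0)(0) + (-4)(-1) = 4
A^3[1,2] = (-2)(-2) + (0)(0) + (-4)(0) = 4
A^3[1,3] = (-2)(2) + (0)(2) + (-4)(0) = -4
A^3[2,1] = (-2)(0) + (0)(0) + (0)(-1) = 0
A^3[2,2] = (-2)(-2) + (0)(0) + (0)(0) = 4
A^3[2,3] = (-2)(2) + (0)(2) + (0)(0) = -4
A^3[3,1] = (0)(0) + (2)(0) + (-2)(-1) = 2
A^3[3,2] = (0)(-2) + (2)(0) + (-2)(0) = 0
A^3[3,3] = (0)(2) + (2)(2) + (-2)(0) = 4
A^3 = 
  [  4,   4,  -4]
  [  0,   4,  -4]
  [  2,   0,   4]

A^4 = A^3·A:
A^4[1,1] = (4)(0) + (4)(0) + (-4)(-1) = 4
A^4[1,2] = (4)(-2) + (4)(0) + (-4)(0) = -8
A^4[1,3] = (4)(2) + (4)(2) + (-4)(0) = 16
A^4[2,1] = (0)(0) + (4)(0) + (-4)(-1) = 4
A^4[2,2] = (0)(-2) + (4)(0) + (-4)(0) = 0
A^4[2,3] = (0)(2) + (4)(2) + (-4)(0) = 8
A^4[3,1] = (2)(0) + (0)(0) + (4)(-1) = -4
A^4[3,2] = (2)(-2) + (0)(0) + (4)(0) = -4
A^4[3,3] = (2)(2) + (0)(2) + (4)(0) = 4
A^4 = 
  [  4,  -8,  16]
  [  4,   0,   8]
  [ -4,  -4,   4]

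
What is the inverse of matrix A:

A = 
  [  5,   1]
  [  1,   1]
det(A) = (5)(1) - (1)(1) = 4
For a 2×2 matrix, A⁻¹ = (1/det(A)) · [[d, -b], [-c, a]]
    = (1/4) · [[1, -1], [-1, 5]]

A⁻¹ = 
  [ 1/4, -1/4]
  [-1/4,  5/4]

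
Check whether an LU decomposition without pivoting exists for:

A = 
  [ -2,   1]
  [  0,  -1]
Yes.
A[1,1] = -2 ≠ 0, so Gaussian elimination proceeds without a row swap: multiplier ℓ₂₁ = (0)/(-2) = 0, and U[2,2] = -1 - (0)(1) = -1.
L = 
  [  1,   0]
  [  0,   1]
U = 
  [ -2,   1]
  [  0,  -1]
Check row 2 of LU: [(0)(-2), (0)(1) + (-1)] = [0, -1] = row 2 of A ✓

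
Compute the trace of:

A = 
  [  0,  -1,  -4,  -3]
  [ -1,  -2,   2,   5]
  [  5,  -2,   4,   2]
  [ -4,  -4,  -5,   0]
2

tr(A) = 0 + -2 + 4 + 0 = 2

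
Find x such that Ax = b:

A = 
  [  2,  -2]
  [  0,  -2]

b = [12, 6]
x = [3, -3]

Row reduce the augmented matrix [A|b]:
(already in echelon form)
REF = 
  [  2,  -2,  12]
  [  0,  -2,   6]

Back-substitution:
x₂ = 6 / (-2) = -3
x₁ = (12 - (-2)(-3)) / 2 = 3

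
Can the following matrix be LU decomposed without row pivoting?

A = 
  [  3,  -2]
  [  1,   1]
Yes.
A[1,1] = 3 ≠ 0, so Gaussian elimination proceeds without a row swap: multiplier ℓ₂₁ = (1)/(3) = 1/3, and U[2,2] = 1 - (1/3)(-2) = 5/3.
L = 
  [  1,   0]
  [1/3,   1]
U = 
  [  3,  -2]
  [  0, 5/3]
Check row 2 of LU: [(1/3)(3), (1/3)(-2) + (5/3)] = [1, 1] = row 2 of A ✓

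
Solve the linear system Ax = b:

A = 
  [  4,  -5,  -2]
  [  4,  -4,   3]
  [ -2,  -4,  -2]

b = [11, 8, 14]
x = [-1, -3, 0]

Row reduce the augmented matrix [A|b]:
R2 → R2 - (1)·R1
R3 → R3 + (1/2)·R1
R3 → R3 + (13/2)·R2
REF = 
  [   4,   -5,   -2,   11]
  [   0,    1,    5,   -3]
  [   0,    0, 59/2,    0]

Back-substitution:
x₃ = 0 / (59/2) = 0
x₂ = (-3 - (5)(0)) / 1 = -3
x₁ = (11 - (-5)(-3) - (-2)(0)) / 4 = -1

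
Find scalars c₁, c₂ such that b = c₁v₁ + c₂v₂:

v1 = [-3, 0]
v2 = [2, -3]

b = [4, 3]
c1 = -2, c2 = -1

b = -2·v1 + -1·v2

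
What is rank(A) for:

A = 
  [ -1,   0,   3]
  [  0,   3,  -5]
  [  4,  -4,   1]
rank(A) = 3

Row reduce:
R3 → R3 + (4)·R1
R3 → R3 + (4/3)·R2
REF = 
  [  -1,    0,    3]
  [   0,    3,   -5]
  [   0,    0, 19/3]
Pivot columns: 1, 2, 3 → 3 pivots.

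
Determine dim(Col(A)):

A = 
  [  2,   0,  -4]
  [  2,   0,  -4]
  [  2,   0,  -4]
dim(Col(A)) = 1

Row reduce:
R2 → R2 - (1)·R1
R3 → R3 - (1)·R1
REF = 
  [  2,   0,  -4]
  [  0,   0,   0]
  [  0,   0,   0]
Pivot columns: 1 → 1 pivot.
dim(Col(A)) = number of pivot columns = 1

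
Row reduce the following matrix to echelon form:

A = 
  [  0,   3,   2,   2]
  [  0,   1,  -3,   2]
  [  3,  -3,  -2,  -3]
Row operations:
Swap R1 ↔ R3
R3 → R3 - (3)·R2

Resulting echelon form:
REF = 
  [  3,  -3,  -2,  -3]
  [  0,   1,  -3,   2]
  [  0,   0,  11,  -4]

Rank = 3 (number of non-zero pivot rows).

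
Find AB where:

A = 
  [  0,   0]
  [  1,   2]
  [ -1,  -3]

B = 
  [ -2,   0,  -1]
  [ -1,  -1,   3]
A is 3×2 and B is 2×3, so AB is 3×3. Each entry is (row of A)·(column of B):
AB[1,1] = (0)(-2) + (0)(-1) = 0
AB[1,2] = (0)(0) + (0)(-1) = 0
AB[1,3] = (0)(-1) + (0)(3) = 0
AB[2,1] = (1)(-2) + (2)(-1) = -4
AB[2,2] = (1)(0) + (2)(-1) = -2
AB[2,3] = (1)(-1) + (2)(3) = 5
AB[3,1] = (-1)(-2) + (-3)(-1) = 5
AB[3,2] = (-1)(0) + (-3)(-1) = 3
AB[3,3] = (-1)(-1) + (-3)(3) = -8

AB = 
  [  0,   0,   0]
  [ -4,  -2,   5]
  [  5,   3,  -8]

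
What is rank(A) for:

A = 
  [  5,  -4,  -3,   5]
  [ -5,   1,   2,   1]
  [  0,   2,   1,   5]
Row reduce:
R2 → R2 + (1)·R1
R3 → R3 + (2/3)·R2
REF = 
  [  5,  -4,  -3,   5]
  [  0,  -3,  -1,   6]
  [  0,   0, 1/3,   9]
Pivot columns: 1, 2, 3 → 3 pivots.

rank(A) = 3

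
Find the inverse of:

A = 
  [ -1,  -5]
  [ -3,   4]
det(A) = (-1)(4) - (-5)(-3) = -19
For a 2×2 matrix, A⁻¹ = (1/det(A)) · [[d, -b], [-c, a]]
    = (-1/19) · [[4, 5], [3, -1]]

A⁻¹ = 
  [-4/19, -5/19]
  [-3/19,  1/19]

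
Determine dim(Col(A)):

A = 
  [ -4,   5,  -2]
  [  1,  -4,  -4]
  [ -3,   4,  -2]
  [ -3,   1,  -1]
Row reduce:
R2 → R2 + (1/4)·R1
R3 → R3 - (3/4)·R1
R4 → R4 - (3/4)·R1
R3 → R3 + (1/11)·R2
R4 → R4 - (1)·R2
R4 → R4 + (11/2)·R3
REF = 
  [    -4,      5,     -2]
  [     0,  -11/4,   -9/2]
  [     0,      0, -10/11]
  [     0,      0,      0]
Pivot columns: 1, 2, 3 → 3 pivots.
dim(Col(A)) = number of pivot columns = 3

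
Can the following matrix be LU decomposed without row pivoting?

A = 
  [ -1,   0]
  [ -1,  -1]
Yes.
A[1,1] = -1 ≠ 0, so Gaussian elimination proceeds without a row swap: multiplier ℓ₂₁ = (-1)/(-1) = 1, and U[2,2] = -1 - (1)(0) = -1.
L = 
  [  1,   0]
  [  1,   1]
U = 
  [ -1,   0]
  [  0,  -1]
Check row 2 of LU: [(1)(-1), (1)(0) + (-1)] = [-1, -1] = row 2 of A ✓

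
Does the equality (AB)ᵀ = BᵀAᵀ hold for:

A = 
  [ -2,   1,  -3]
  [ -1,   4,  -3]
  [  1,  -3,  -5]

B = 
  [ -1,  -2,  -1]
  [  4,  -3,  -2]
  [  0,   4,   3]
Yes

(AB)ᵀ = 
  [  6,  17, -13]
  [-11, -22, -13]
  [ -9, -16, -10]

BᵀAᵀ = 
  [  6,  17, -13]
  [-11, -22, -13]
  [ -9, -16, -10]

Both sides are equal — this is the standard identity (AB)ᵀ = BᵀAᵀ, which holds for all A, B.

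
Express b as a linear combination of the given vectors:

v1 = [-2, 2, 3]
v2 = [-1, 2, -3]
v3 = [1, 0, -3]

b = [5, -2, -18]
c1 = -3, c2 = 2, c3 = 1

b = -3·v1 + 2·v2 + 1·v3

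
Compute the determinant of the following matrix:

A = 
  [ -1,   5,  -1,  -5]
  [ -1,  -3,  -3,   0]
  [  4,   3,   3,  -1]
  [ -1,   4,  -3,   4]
-545

Cofactor expansion along row 1: det(A) = a₁₁M₁₁ - a₁₂M₁₂ + a₁₃M₁₃ - a₁₄M₁₄

M₁₁ = det[[-3, -3, 0]; [3, 3, -1]; [4, -3, 4]]
  = (-3)·((3)(4) - (-1)(-3)) - (-3)·((3)(4) - (-1)(4)) + (0)·((3)(-3) - (3)(4))
  = (-3)(9) - (-3)(16) + (0)(-21)
  = 21
M₁₂ = det[[-1, -3, 0]; [4, 3, -1]; [-1, -3, 4]]
  = (-1)·((3)(4) - (-1)(-3)) - (-3)·((4)(4) - (-1)(-1)) + (0)·((4)(-3) - (3)(-1))
  = (-1)(9) - (-3)(15) + (0)(-9)
  = 36
M₁₃ = det[[-1, -3, 0]; [4, 3, -1]; [-1, 4, 4]]
  = (-1)·((3)(4) - (-1)(4)) - (-3)·((4)(4) - (-1)(-1)) + (0)·((4)(4) - (3)(-1))
  = (-1)(16) - (-3)(15) + (0)(19)
  = 29
M₁₄ = det[[-1, -3, -3]; [4, 3, 3]; [-1, 4, -3]]
  = (-1)·((3)(-3) - (3)(4)) - (-3)·((4)(-3) - (3)(-1)) + (-3)·((4)(4) - (3)(-1))
  = (-1)(-21) - (-3)(-9) + (-3)(19)
  = -63

det(A) = (-1)(21) - (5)(36) + (-1)(29) - (-5)(-63) = -545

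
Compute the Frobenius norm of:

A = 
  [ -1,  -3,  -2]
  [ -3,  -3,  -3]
||A||_F = 6.403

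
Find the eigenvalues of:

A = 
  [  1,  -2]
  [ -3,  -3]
λ = -1 + √10, -1 - √10  (≈ 2.162, -4.162)

tr(A) = -2, det(A) = -9
Characteristic polynomial: λ² - tr(A)λ + det(A) = λ² + 2λ - 9
λ² + 2λ - 9 = 0  ⇒  λ = (-2 ± √((2)² - 4·(-9)))/2 = (-2 ± √(40))/2
  = -1 + √10,  -1 - √10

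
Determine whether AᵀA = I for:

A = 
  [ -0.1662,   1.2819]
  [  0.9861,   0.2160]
No

AᵀA = 
  [  1,  -0.0001]
  [ -0.0001,   1.6899]
≠ I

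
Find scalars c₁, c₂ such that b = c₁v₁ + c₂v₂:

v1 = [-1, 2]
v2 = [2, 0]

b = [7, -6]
c1 = -3, c2 = 2

b = -3·v1 + 2·v2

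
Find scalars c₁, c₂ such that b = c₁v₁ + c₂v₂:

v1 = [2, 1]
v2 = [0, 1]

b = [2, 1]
c1 = 1, c2 = 0

b = 1·v1 + 0·v2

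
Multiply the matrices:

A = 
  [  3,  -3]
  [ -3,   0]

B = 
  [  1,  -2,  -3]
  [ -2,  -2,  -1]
A is 2×2 and B is 2×3, so AB is 2×3. Each entry is (row of A)·(column of B):
AB[1,1] = (3)(1) + (-3)(-2) = 9
AB[1,2] = (3)(-2) + (-3)(-2) = 0
AB[1,3] = (3)(-3) + (-3)(-1) = -6
AB[2,1] = (-3)(1) + (0)(-2) = -3
AB[2,2] = (-3)(-2) + (0)(-2) = 6
AB[2,3] = (-3)(-3) + (0)(-1) = 9

AB = 
  [  9,   0,  -6]
  [ -3,   6,   9]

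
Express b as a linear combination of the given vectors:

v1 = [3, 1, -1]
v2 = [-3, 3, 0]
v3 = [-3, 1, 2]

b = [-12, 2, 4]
c1 = -2, c2 = 1, c3 = 1

b = -2·v1 + 1·v2 + 1·v3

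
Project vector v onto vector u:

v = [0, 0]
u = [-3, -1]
proj_u(v) = [0, 0]

v·u = (0)(-3) + (0)(-1) = 0
u·u = (-3)² + (-1)² = 10
proj_u(v) = (v·u / u·u) × u = (0/10) × u = (0) × u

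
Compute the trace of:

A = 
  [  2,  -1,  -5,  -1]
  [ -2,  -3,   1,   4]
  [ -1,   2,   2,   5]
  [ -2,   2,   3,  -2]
-1

tr(A) = 2 + -3 + 2 + -2 = -1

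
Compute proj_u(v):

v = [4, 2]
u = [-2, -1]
v·u = (4)(-2) + (2)(-1) = -10
u·u = (-2)² + (-1)² = 5
proj_u(v) = (v·u / u·u) × u = (-10/5) × u = (-2) × u

proj_u(v) = [4, 2]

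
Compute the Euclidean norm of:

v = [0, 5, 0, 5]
7.071

||v||₂ = √((0)² + (5)² + (0)² + (5)²) = √50 = 7.071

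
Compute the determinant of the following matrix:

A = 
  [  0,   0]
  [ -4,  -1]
0

For a 2×2 matrix, det = ad - bc = (0)(-1) - (0)(-4) = 0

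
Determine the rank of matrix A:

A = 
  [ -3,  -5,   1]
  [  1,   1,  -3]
Row reduce:
R2 → R2 + (1/3)·R1
REF = 
  [  -3,   -5,    1]
  [   0, -2/3, -8/3]
Pivot columns: 1, 2 → 2 pivots.

rank(A) = 2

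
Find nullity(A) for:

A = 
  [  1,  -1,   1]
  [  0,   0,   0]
nullity(A) = 2

Row reduce:
(no row operations needed)
REF = 
  [  1,  -1,   1]
  [  0,   0,   0]
Pivot columns: 1 → 1 pivot.
rank(A) = 1, so nullity(A) = 3 - 1 = 2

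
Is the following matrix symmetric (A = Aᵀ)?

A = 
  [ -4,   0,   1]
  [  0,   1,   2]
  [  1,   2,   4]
Yes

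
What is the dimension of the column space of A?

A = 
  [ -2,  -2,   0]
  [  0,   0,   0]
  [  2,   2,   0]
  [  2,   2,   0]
Row reduce:
R3 → R3 + (1)·R1
R4 → R4 + (1)·R1
REF = 
  [ -2,  -2,   0]
  [  0,   0,   0]
  [  0,   0,   0]
  [  0,   0,   0]
Pivot columns: 1 → 1 pivot.
dim(Col(A)) = number of pivot columns = 1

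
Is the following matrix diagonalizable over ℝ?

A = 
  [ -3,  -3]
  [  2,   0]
No

tr(A) = -3, det(A) = 6
Characteristic polynomial: λ² - tr(A)λ + det(A) = λ² + 3λ + 6
λ² + 3λ + 6 = 0  ⇒  λ = (-3 ± √((3)² - 4·(6)))/2 = (-3 ± √(-15))/2
  = (-3 + i√15)/2,  (-3 - i√15)/2
Eigenvalues: (-3 + i√15)/2, (-3 - i√15)/2  (≈ -1.5 + 1.936i, -1.5 - 1.936i)
Has complex eigenvalues (not diagonalizable over ℝ).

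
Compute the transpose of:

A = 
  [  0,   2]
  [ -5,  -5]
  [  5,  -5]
Aᵀ = 
  [  0,  -5,   5]
  [  2,  -5,  -5]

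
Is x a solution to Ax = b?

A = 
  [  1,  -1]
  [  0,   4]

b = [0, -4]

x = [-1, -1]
Yes

Ax = [0, -4] = b ✓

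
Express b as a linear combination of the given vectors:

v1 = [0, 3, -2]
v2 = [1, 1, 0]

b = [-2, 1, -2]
c1 = 1, c2 = -2

b = 1·v1 + -2·v2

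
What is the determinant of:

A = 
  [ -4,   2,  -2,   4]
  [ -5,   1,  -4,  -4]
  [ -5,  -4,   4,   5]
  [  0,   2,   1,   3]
Cofactor expansion along row 1: det(A) = a₁₁M₁₁ - a₁₂M₁₂ + a₁₃M₁₃ - a₁₄M₁₄

M₁₁ = det[[1, -4, -4]; [-4, 4, 5]; [2, 1, 3]]
  = (1)·((4)(3) - (5)(1)) - (-4)·((-4)(3) - (5)(2)) + (-4)·((-4)(1) - (4)(2))
  = (1)(7) - (-4)(-22) + (-4)(-12)
  = -33
M₁₂ = det[[-5, -4, -4]; [-5, 4, 5]; [0, 1, 3]]
  = (-5)·((4)(3) - (5)(1)) - (-4)·((-5)(3) - (5)(0)) + (-4)·((-5)(1) - (4)(0))
  = (-5)(7) - (-4)(-15) + (-4)(-5)
  = -75
M₁₃ = det[[-5, 1, -4]; [-5, -4, 5]; [0, 2, 3]]
  = (-5)·((-4)(3) - (5)(2)) - (1)·((-5)(3) - (5)(0)) + (-4)·((-5)(2) - (-4)(0))
  = (-5)(-22) - (1)(-15) + (-4)(-10)
  = 165
M₁₄ = det[[-5, 1, -4]; [-5, -4, 4]; [0, 2, 1]]
  = (-5)·((-4)(1) - (4)(2)) - (1)·((-5)(1) - (4)(0)) + (-4)·((-5)(2) - (-4)(0))
  = (-5)(-12) - (1)(-5) + (-4)(-10)
  = 105

det(A) = (-4)(-33) - (2)(-75) + (-2)(165) - (4)(105) = -468

det(A) = -468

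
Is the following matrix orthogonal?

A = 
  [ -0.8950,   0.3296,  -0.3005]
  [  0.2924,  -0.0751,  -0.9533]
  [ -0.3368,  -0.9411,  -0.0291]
Yes

AᵀA = 
  [  1,   0,   0]
  [  0,   0.9999,  -0.0001]
  [  0,  -0.0001,   0.9999]
≈ I (equal to I up to the 4-dp rounding of the entries)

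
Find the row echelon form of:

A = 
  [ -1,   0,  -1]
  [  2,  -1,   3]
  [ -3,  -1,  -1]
Row operations:
R2 → R2 + (2)·R1
R3 → R3 - (3)·R1
R3 → R3 - (1)·R2

Resulting echelon form:
REF = 
  [ -1,   0,  -1]
  [  0,  -1,   1]
  [  0,   0,   1]

Rank = 3 (number of non-zero pivot rows).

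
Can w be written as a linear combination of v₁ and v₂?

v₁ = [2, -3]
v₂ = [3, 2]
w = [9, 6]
Yes

Form the augmented matrix and row-reduce:
[v₁|v₂|w] = 
  [  2,   3,   9]
  [ -3,   2,   6]
R2 → R2 + (3/2)·R1
REF = 
  [   2,    3,    9]
  [   0, 13/2, 39/2]

No row of the form [0 0 | nonzero], so the system is consistent. Back-substitution gives c₁ = 0, c₂ = 3: w = (0)·v₁ + (3)·v₂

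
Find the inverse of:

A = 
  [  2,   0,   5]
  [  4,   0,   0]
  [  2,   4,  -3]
det(A) = (2)·((0)(-3) - (0)(4)) - (0)·((4)(-3) - (0)(2)) + (5)·((4)(4) - (0)(2))
  = (2)(0) - (0)(-12) + (5)(16)
  = 80
det(A) = 80 ≠ 0, so A is invertible.

Cofactors Cᵢⱼ = (-1)ⁱ⁺ʲ·Mᵢⱼ:
C = 
  [  0,  12,  16]
  [ 20, -16,  -8]
  [  0,  20,   0]

adj(A) = Cᵀ:
adj(A) = 
  [  0,  20,   0]
  [ 12, -16,  20]
  [ 16,  -8,   0]

A⁻¹ = (1/80) · adj(A):
A⁻¹ = 
  [    0,   1/4,     0]
  [ 3/20,  -1/5,   1/4]
  [  1/5, -1/10,     0]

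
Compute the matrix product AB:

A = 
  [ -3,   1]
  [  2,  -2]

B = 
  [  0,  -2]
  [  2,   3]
AB = 
  [  2,   9]
  [ -4, -10]

A is 2×2 and B is 2×2, so AB is 2×2. Each entry is (row of A)·(column of B):
AB[1,1] = (-3)(0) + (1)(2) = 2
AB[1,2] = (-3)(-2) + (1)(3) = 9
AB[2,1] = (2)(0) + (-2)(2) = -4
AB[2,2] = (2)(-2) + (-2)(3) = -10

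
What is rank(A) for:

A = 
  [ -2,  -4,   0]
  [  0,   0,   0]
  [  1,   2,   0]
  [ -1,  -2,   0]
Row reduce:
R3 → R3 + (1/2)·R1
R4 → R4 - (1/2)·R1
REF = 
  [ -2,  -4,   0]
  [  0,   0,   0]
  [  0,   0,   0]
  [  0,   0,   0]
Pivot columns: 1 → 1 pivot.

rank(A) = 1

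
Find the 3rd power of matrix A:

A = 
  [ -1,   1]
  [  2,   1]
A² = A·A:
A²[1,1] = (-1)(-1) + (1)(2) = 3
A²[1,2] = (-1)(1) + (1)(1) = 0
A²[2,1] = (2)(-1) + (1)(2) = 0
A²[2,2] = (2)(1) + (1)(1) = 3
A² = 
  [  3,   0]
  [  0,   3]

A^3 = A^2·A:
A^3[1,1] = (3)(-1) + (0)(2) = -3
A^3[1,2] = (3)(1) + (0)(1) = 3
A^3[2,1] = (0)(-1) + (3)(2) = 6
A^3[2,2] = (0)(1) + (3)(1) = 3
A^3 = 
  [ -3,   3]
  [  6,   3]

Therefore
A^3 = 
  [ -3,   3]
  [  6,   3]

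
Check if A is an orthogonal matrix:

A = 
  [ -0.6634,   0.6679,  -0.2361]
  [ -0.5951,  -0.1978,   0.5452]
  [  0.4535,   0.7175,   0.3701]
No

AᵀA = 
  [  0.9999,   0,   0]
  [  0,   1,   0]
  [  0,   0,   0.4900]
≠ I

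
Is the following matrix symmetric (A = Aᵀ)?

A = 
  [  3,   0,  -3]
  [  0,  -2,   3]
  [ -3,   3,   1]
Yes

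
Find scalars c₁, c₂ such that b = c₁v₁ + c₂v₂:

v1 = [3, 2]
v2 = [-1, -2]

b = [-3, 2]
c1 = -2, c2 = -3

b = -2·v1 + -3·v2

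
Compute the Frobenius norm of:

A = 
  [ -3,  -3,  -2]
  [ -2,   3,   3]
||A||_F = 6.633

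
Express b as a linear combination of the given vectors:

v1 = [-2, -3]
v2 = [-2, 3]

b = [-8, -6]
c1 = 3, c2 = 1

b = 3·v1 + 1·v2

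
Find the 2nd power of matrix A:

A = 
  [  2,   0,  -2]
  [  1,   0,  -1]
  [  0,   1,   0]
A² = A·A:
A²[1,1] = (2)(2) + (0)(1) + (-2)(0) = 4
A²[1,2] = (2)(0) + (0)(0) + (-2)(1) = -2
A²[1,3] = (2)(-2) + (0)(-1) + (-2)(0) = -4
A²[2,1] = (1)(2) + (0)(1) + (-1)(0) = 2
A²[2,2] = (1)(0) + (0)(0) + (-1)(1) = -1
A²[2,3] = (1)(-2) + (0)(-1) + (-1)(0) = -2
A²[3,1] = (0)(2) + (1)(1) + (0)(0) = 1
A²[3,2] = (0)(0) + (1)(0) + (0)(1) = 0
A²[3,3] = (0)(-2) + (1)(-1) + (0)(0) = -1
A² = 
  [  4,  -2,  -4]
  [  2,  -1,  -2]
  [  1,   0,  -1]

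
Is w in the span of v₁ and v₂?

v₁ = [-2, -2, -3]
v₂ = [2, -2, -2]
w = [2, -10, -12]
Yes

Form the augmented matrix and row-reduce:
[v₁|v₂|w] = 
  [ -2,   2,   2]
  [ -2,  -2, -10]
  [ -3,  -2, -12]
R2 → R2 - (1)·R1
R3 → R3 - (3/2)·R1
R3 → R3 - (5/4)·R2
REF = 
  [ -2,   2,   2]
  [  0,  -4, -12]
  [  0,   0,   0]

No row of the form [0 0 | nonzero], so the system is consistent. Back-substitution gives c₁ = 2, c₂ = 3: w = (2)·v₁ + (3)·v₂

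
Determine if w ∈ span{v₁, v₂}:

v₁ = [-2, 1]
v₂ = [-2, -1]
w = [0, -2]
Yes

Form the augmented matrix and row-reduce:
[v₁|v₂|w] = 
  [ -2,  -2,   0]
  [  1,  -1,  -2]
R2 → R2 + (1/2)·R1
REF = 
  [ -2,  -2,   0]
  [  0,  -2,  -2]

No row of the form [0 0 | nonzero], so the system is consistent. Back-substitution gives c₁ = -1, c₂ = 1: w = (-1)·v₁ + (1)·v₂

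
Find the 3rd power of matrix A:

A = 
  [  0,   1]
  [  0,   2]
A^3 = 
  [  0,   4]
  [  0,   8]

A² = A·A:
A²[1,1] = (0)(0) + (1)(0) = 0
A²[1,2] = (0)(1) + (1)(2) = 2
A²[2,1] = (0)(0) + (2)(0) = 0
A²[2,2] = (0)(1) + (2)(2) = 4
A² = 
  [  0,   2]
  [  0,   4]

A^3 = A^2·A:
A^3[1,1] = (0)(0) + (2)(0) = 0
A^3[1,2] = (0)(1) + (2)(2) = 4
A^3[2,1] = (0)(0) + (4)(0) = 0
A^3[2,2] = (0)(1) + (4)(2) = 8
A^3 = 
  [  0,   4]
  [  0,   8]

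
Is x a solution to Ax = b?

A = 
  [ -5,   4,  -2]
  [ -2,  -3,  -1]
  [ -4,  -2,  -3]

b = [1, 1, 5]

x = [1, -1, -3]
No

Ax = [-3, 4, 7] ≠ b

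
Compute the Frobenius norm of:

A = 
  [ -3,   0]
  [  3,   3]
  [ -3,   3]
||A||_F = 6.708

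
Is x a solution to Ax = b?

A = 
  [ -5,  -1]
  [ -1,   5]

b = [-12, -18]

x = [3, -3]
Yes

Ax = [-12, -18] = b ✓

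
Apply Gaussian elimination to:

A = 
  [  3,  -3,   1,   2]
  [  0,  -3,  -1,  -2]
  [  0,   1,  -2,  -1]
Row operations:
R3 → R3 + (1/3)·R2

Resulting echelon form:
REF = 
  [   3,   -3,    1,    2]
  [   0,   -3,   -1,   -2]
  [   0,    0, -7/3, -5/3]

Rank = 3 (number of non-zero pivot rows).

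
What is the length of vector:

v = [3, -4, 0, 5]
7.071

||v||₂ = √((3)² + (-4)² + (0)² + (5)²) = √50 = 7.071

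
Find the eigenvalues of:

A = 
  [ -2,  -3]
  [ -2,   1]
λ = (-1 + √33)/2, (-1 - √33)/2  (≈ 2.372, -3.372)

tr(A) = -1, det(A) = -8
Characteristic polynomial: λ² - tr(A)λ + det(A) = λ² + λ - 8
λ² + λ - 8 = 0  ⇒  λ = (-1 ± √((1)² - 4·(-8)))/2 = (-1 ± √(33))/2
  = (-1 + √33)/2,  (-1 - √33)/2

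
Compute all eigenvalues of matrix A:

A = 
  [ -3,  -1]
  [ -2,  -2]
λ = -1, -4

tr(A) = -5, det(A) = 4
Characteristic polynomial: λ² - tr(A)λ + det(A) = λ² + 5λ + 4
λ² + 5λ + 4 = (λ + 4)(λ + 1)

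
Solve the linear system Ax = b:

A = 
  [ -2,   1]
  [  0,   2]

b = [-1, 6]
x = [2, 3]

Row reduce the augmented matrix [A|b]:
(already in echelon form)
REF = 
  [ -2,   1,  -1]
  [  0,   2,   6]

Back-substitution:
x₂ = 6 / 2 = 3
x₁ = (-1 - (1)(3)) / (-2) = 2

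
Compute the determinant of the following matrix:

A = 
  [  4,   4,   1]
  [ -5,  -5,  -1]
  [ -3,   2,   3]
Cofactor expansion along row 1:
det(A) = (4)·((-5)(3) - (-1)(2)) - (4)·((-5)(3) - (-1)(-3)) + (1)·((-5)(2) - (-5)(-3))
  = (4)(-13) - (4)(-18) + (1)(-25)
  = -5

det(A) = -5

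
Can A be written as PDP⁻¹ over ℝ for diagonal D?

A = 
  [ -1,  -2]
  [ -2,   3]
Yes

tr(A) = 2, det(A) = -7
Characteristic polynomial: λ² - tr(A)λ + det(A) = λ² - 2λ - 7
λ² - 2λ - 7 = 0  ⇒  λ = (2 ± √((-2)² - 4·(-7)))/2 = (2 ± √(32))/2
  = 1 + 2√2,  1 - 2√2
Eigenvalues: 1 + 2√2, 1 - 2√2  (≈ 3.828, -1.828)
The two irrational eigenvalues are distinct (simple), so each has alg. mult. = geom. mult. = 1.
Sum of geometric multiplicities equals n, so A has n independent eigenvectors.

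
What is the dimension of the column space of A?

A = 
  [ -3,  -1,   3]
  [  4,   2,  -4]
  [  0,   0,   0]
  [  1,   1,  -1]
dim(Col(A)) = 2

Row reduce:
R2 → R2 + (4/3)·R1
R4 → R4 + (1/3)·R1
R4 → R4 - (1)·R2
REF = 
  [ -3,  -1,   3]
  [  0, 2/3,   0]
  [  0,   0,   0]
  [  0,   0,   0]
Pivot columns: 1, 2 → 2 pivots.
dim(Col(A)) = number of pivot columns = 2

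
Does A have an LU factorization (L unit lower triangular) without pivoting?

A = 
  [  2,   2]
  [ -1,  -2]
Yes.
A[1,1] = 2 ≠ 0, so Gaussian elimination proceeds without a row swap: multiplier ℓ₂₁ = (-1)/(2) = -1/2, and U[2,2] = -2 - (-1/2)(2) = -1.
L = 
  [   1,    0]
  [-1/2,    1]
U = 
  [  2,   2]
  [  0,  -1]
Check row 2 of LU: [(-1/2)(2), (-1/2)(2) + (-1)] = [-1, -2] = row 2 of A ✓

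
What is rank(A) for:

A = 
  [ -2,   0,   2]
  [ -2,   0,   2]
Row reduce:
R2 → R2 - (1)·R1
REF = 
  [ -2,   0,   2]
  [  0,   0,   0]
Pivot columns: 1 → 1 pivot.

rank(A) = 1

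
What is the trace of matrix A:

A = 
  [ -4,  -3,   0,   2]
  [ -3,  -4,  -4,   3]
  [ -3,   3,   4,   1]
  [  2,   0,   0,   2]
-2

tr(A) = -4 + -4 + 4 + 2 = -2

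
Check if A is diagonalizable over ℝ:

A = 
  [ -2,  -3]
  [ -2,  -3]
Yes

tr(A) = -5, det(A) = 0
Characteristic polynomial: λ² - tr(A)λ + det(A) = λ² + 5λ
λ² + 5λ = λ(λ + 5)
Eigenvalues: 0, -5
λ=-5: alg. mult. = 1, geom. mult. = 2 - rank(A - (-5)I) = 2 - 1 = 1
λ=0: alg. mult. = 1, geom. mult. = 2 - rank(A - (0)I) = 2 - 1 = 1
Sum of geometric multiplicities equals n, so A has n independent eigenvectors.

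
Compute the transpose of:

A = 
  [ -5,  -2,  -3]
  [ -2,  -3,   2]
Aᵀ = 
  [ -5,  -2]
  [ -2,  -3]
  [ -3,   2]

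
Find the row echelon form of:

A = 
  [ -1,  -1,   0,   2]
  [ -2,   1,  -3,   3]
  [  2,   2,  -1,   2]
Row operations:
R2 → R2 - (2)·R1
R3 → R3 + (2)·R1

Resulting echelon form:
REF = 
  [ -1,  -1,   0,   2]
  [  0,   3,  -3,  -1]
  [  0,   0,  -1,   6]

Rank = 3 (number of non-zero pivot rows).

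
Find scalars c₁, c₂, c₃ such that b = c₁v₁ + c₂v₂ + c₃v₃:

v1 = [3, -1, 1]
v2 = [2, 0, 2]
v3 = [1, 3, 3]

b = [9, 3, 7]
c1 = 3, c2 = -1, c3 = 2

b = 3·v1 + -1·v2 + 2·v3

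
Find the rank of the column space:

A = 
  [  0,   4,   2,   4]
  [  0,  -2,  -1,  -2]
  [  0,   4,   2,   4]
Row reduce:
R2 → R2 + (1/2)·R1
R3 → R3 - (1)·R1
REF = 
  [  0,   4,   2,   4]
  [  0,   0,   0,   0]
  [  0,   0,   0,   0]
Pivot columns: 2 → 1 pivot.
dim(Col(A)) = number of pivot columns = 1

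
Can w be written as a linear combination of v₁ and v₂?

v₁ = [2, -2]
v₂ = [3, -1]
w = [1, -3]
Yes

Form the augmented matrix and row-reduce:
[v₁|v₂|w] = 
  [  2,   3,   1]
  [ -2,  -1,  -3]
R2 → R2 + (1)·R1
REF = 
  [  2,   3,   1]
  [  0,   2,  -2]

No row of the form [0 0 | nonzero], so the system is consistent. Back-substitution gives c₁ = 2, c₂ = -1: w = (2)·v₁ + (-1)·v₂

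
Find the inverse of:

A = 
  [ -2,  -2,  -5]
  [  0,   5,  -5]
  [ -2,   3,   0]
det(A) = (-2)·((5)(0) - (-5)(3)) - (-2)·((0)(0) - (-5)(-2)) + (-5)·((0)(3) - (5)(-2))
  = (-2)(15) - (-2)(-10) + (-5)(10)
  = -100
det(A) = -100 ≠ 0, so A is invertible.

Cofactors Cᵢⱼ = (-1)ⁱ⁺ʲ·Mᵢⱼ:
C = 
  [ 15,  10,  10]
  [-15, -10,  10]
  [ 35, -10, -10]

adj(A) = Cᵀ:
adj(A) = 
  [ 15, -15,  35]
  [ 10, -10, -10]
  [ 10,  10, -10]

A⁻¹ = (-1/100) · adj(A):
A⁻¹ = 
  [-3/20,  3/20, -7/20]
  [-1/10,  1/10,  1/10]
  [-1/10, -1/10,  1/10]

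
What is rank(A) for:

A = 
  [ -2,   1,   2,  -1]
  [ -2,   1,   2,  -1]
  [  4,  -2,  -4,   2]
rank(A) = 1

Row reduce:
R2 → R2 - (1)·R1
R3 → R3 + (2)·R1
REF = 
  [ -2,   1,   2,  -1]
  [  0,   0,   0,   0]
  [  0,   0,   0,   0]
Pivot columns: 1 → 1 pivot.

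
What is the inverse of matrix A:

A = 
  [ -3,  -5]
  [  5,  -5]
det(A) = (-3)(-5) - (-5)(5) = 40
For a 2×2 matrix, A⁻¹ = (1/det(A)) · [[d, -b], [-c, a]]
    = (1/40) · [[-5, 5], [-5, -3]]

A⁻¹ = 
  [ -1/8,   1/8]
  [ -1/8, -3/40]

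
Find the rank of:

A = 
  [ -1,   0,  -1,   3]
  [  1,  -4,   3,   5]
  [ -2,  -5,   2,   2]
Row reduce:
R2 → R2 + (1)·R1
R3 → R3 - (2)·R1
R3 → R3 - (5/4)·R2
REF = 
  [ -1,   0,  -1,   3]
  [  0,  -4,   2,   8]
  [  0,   0, 3/2, -14]
Pivot columns: 1, 2, 3 → 3 pivots.

rank(A) = 3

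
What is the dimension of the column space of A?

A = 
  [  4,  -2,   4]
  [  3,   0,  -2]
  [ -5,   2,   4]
Row reduce:
R2 → R2 - (3/4)·R1
R3 → R3 + (5/4)·R1
R3 → R3 + (1/3)·R2
REF = 
  [   4,   -2,    4]
  [   0,  3/2,   -5]
  [   0,    0, 22/3]
Pivot columns: 1, 2, 3 → 3 pivots.
dim(Col(A)) = number of pivot columns = 3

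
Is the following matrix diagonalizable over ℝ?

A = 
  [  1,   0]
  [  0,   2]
Yes

tr(A) = 3, det(A) = 2
Characteristic polynomial: λ² - tr(A)λ + det(A) = λ² - 3λ + 2
λ² - 3λ + 2 = (λ - 1)(λ - 2)
Eigenvalues: 2, 1
λ=1: alg. mult. = 1, geom. mult. = 2 - rank(A - (1)I) = 2 - 1 = 1
λ=2: alg. mult. = 1, geom. mult. = 2 - rank(A - (2)I) = 2 - 1 = 1
Sum of geometric multiplicities equals n, so A has n independent eigenvectors.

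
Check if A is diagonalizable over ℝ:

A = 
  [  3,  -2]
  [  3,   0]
No

tr(A) = 3, det(A) = 6
Characteristic polynomial: λ² - tr(A)λ + det(A) = λ² - 3λ + 6
λ² - 3λ + 6 = 0  ⇒  λ = (3 ± √((-3)² - 4·(6)))/2 = (3 ± √(-15))/2
  = (3 + i√15)/2,  (3 - i√15)/2
Eigenvalues: (3 + i√15)/2, (3 - i√15)/2  (≈ 1.5 + 1.936i, 1.5 - 1.936i)
Has complex eigenvalues (not diagonalizable over ℝ).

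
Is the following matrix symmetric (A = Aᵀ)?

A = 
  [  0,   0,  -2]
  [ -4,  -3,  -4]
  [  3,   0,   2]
No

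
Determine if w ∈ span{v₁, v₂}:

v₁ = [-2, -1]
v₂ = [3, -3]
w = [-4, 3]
Yes

Form the augmented matrix and row-reduce:
[v₁|v₂|w] = 
  [ -2,   3,  -4]
  [ -1,  -3,   3]
R2 → R2 - (1/2)·R1
REF = 
  [  -2,    3,   -4]
  [   0, -9/2,    5]

No row of the form [0 0 | nonzero], so the system is consistent. Back-substitution gives c₁ = 1/3, c₂ = -10/9: w = (1/3)·v₁ + (-10/9)·v₂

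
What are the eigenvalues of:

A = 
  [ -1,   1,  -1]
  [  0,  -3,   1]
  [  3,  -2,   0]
Characteristic polynomial: det(λI - A) = λ³ + 4λ² + 8λ + 8
Testing integer divisors of the constant term: p(-2) = 0, so (λ + 2) is a factor:
p(λ) = (λ + 2)(λ² + 2λ + 4)
λ² + 2λ + 4 = 0  ⇒  λ = (-2 ± √((2)² - 4·(4)))/2 = (-2 ± √(-12))/2
  = -1 + i√3,  -1 - i√3

λ = -2, -1 + i√3, -1 - i√3  (≈ -2, -1 + 1.732i, -1 - 1.732i)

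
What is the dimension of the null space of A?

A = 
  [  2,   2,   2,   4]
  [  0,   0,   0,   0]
nullity(A) = 3

Row reduce:
(no row operations needed)
REF = 
  [  2,   2,   2,   4]
  [  0,   0,   0,   0]
Pivot columns: 1 → 1 pivot.
rank(A) = 1, so nullity(A) = 4 - 1 = 3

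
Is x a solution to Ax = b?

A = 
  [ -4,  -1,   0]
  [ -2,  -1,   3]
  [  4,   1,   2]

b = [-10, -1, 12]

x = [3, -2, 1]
Yes

Ax = [-10, -1, 12] = b ✓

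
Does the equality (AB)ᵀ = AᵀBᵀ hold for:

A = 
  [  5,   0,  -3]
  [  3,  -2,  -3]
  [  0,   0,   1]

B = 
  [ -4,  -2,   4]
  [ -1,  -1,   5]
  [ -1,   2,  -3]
No

(AB)ᵀ = 
  [-17,  -7,  -1]
  [-16, -10,   2]
  [ 29,  11,  -3]

AᵀBᵀ = 
  [-26,  -8,   1]
  [  4,   2,  -4]
  [ 22,  11,  -6]

The two matrices differ, so (AB)ᵀ ≠ AᵀBᵀ in general. The correct identity is (AB)ᵀ = BᵀAᵀ.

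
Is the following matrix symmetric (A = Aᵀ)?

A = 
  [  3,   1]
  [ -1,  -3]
No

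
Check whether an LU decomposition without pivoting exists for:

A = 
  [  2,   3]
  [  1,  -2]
Yes.
A[1,1] = 2 ≠ 0, so Gaussian elimination proceeds without a row swap: multiplier ℓ₂₁ = (1)/(2) = 1/2, and U[2,2] = -2 - (1/2)(3) = -7/2.
L = 
  [  1,   0]
  [1/2,   1]
U = 
  [   2,    3]
  [   0, -7/2]
Check row 2 of LU: [(1/2)(2), (1/2)(3) + (-7/2)] = [1, -2] = row 2 of A ✓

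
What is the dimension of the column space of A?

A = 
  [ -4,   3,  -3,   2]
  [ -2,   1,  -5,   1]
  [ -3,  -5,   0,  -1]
dim(Col(A)) = 3

Row reduce:
R2 → R2 - (1/2)·R1
R3 → R3 - (3/4)·R1
R3 → R3 - (29/2)·R2
REF = 
  [  -4,    3,   -3,    2]
  [   0, -1/2, -7/2,    0]
  [   0,    0,   53, -5/2]
Pivot columns: 1, 2, 3 → 3 pivots.
dim(Col(A)) = number of pivot columns = 3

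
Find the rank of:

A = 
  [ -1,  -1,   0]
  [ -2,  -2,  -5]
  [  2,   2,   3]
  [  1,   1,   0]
rank(A) = 2

Row reduce:
R2 → R2 - (2)·R1
R3 → R3 + (2)·R1
R4 → R4 + (1)·R1
R3 → R3 + (3/5)·R2
REF = 
  [ -1,  -1,   0]
  [  0,   0,  -5]
  [  0,   0,   0]
  [  0,   0,   0]
Pivot columns: 1, 3 → 2 pivots.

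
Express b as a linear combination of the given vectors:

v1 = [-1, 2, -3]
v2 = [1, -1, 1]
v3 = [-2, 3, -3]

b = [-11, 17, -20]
c1 = 3, c2 = -2, c3 = 3

b = 3·v1 + -2·v2 + 3·v3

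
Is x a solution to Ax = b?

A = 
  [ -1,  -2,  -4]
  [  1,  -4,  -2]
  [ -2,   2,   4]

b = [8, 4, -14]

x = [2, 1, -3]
Yes

Ax = [8, 4, -14] = b ✓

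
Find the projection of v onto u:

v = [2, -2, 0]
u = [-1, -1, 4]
proj_u(v) = [0, 0, 0]

v·u = (2)(-1) + (-2)(-1) + (0)(4) = 0
u·u = (-1)² + (-1)² + (4)² = 18
proj_u(v) = (v·u / u·u) × u = (0/18) × u = (0) × u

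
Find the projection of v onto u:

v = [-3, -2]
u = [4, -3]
v·u = (-3)(4) + (-2)(-3) = -6
u·u = (4)² + (-3)² = 25
proj_u(v) = (v·u / u·u) × u = (-6/25) × u

proj_u(v) = [-24/25, 18/25]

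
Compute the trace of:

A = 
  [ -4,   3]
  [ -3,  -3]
-7

tr(A) = -4 + -3 = -7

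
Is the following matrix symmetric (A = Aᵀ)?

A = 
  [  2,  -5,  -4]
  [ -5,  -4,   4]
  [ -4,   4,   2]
Yes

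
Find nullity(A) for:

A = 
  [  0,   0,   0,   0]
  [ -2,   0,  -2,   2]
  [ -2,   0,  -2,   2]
nullity(A) = 3

Row reduce:
Swap R1 ↔ R2
R3 → R3 - (1)·R1
REF = 
  [ -2,   0,  -2,   2]
  [  0,   0,   0,   0]
  [  0,   0,   0,   0]
Pivot columns: 1 → 1 pivot.
rank(A) = 1, so nullity(A) = 4 - 1 = 3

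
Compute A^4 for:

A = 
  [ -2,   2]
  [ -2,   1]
A^4 = 
  [ -4,   6]
  [ -6,   5]

A² = A·A:
A²[1,1] = (-2)(-2) + (2)(-2) = 0
A²[1,2] = (-2)(2) + (2)(1) = -2
A²[2,1] = (-2)(-2) + (1)(-2) = 2
A²[2,2] = (-2)(2) + (1)(1) = -3
A² = 
  [  0,  -2]
  [  2,  -3]

A^3 = A^2·A:
A^3[1,1] = (0)(-2) + (-2)(-2) = 4
A^3[1,2] = (0)(2) + (-2)(1) = -2
A^3[2,1] = (2)(-2) + (-3)(-2) = 2
A^3[2,2] = (2)(2) + (-3)(1) = 1
A^3 = 
  [  4,  -2]
  [  2,   1]

A^4 = A^3·A:
A^4[1,1] = (4)(-2) + (-2)(-2) = -4
A^4[1,2] = (4)(2) + (-2)(1) = 6
A^4[2,1] = (2)(-2) + (1)(-2) = -6
A^4[2,2] = (2)(2) + (1)(1) = 5
A^4 = 
  [ -4,   6]
  [ -6,   5]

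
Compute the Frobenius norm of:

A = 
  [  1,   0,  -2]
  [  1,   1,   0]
||A||_F = 2.646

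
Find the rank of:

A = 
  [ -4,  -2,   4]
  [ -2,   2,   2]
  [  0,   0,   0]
Row reduce:
R2 → R2 - (1/2)·R1
REF = 
  [ -4,  -2,   4]
  [  0,   3,   0]
  [  0,   0,   0]
Pivot columns: 1, 2 → 2 pivots.

rank(A) = 2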